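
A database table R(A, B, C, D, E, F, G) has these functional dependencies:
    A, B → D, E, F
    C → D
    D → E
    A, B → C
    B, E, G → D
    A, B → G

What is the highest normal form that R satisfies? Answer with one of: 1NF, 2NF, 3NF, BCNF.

Candidate key: {A, B}. Prime attributes: {A, B}.
C → D breaks BCNF: {C}⁺ = {C, D, E}, so {C} is not a superkey.
Because {D} is non-prime and the left side of C → D is not a superkey, the relation is not in 3NF.
Checking every proper subset of each key, none determines a non-prime attribute — 2NF is satisfied.

2NF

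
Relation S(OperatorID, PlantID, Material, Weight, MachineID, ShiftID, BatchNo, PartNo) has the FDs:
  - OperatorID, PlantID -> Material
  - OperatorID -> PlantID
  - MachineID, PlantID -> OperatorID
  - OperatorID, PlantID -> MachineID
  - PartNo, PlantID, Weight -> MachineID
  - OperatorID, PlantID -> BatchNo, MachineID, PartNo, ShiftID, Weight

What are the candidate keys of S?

{OperatorID}⁺ = {BatchNo, MachineID, Material, OperatorID, PartNo, PlantID, ShiftID, Weight} — all of the relation — so {OperatorID} is a candidate key.
{MachineID, PlantID}⁺ = {BatchNo, MachineID, Material, OperatorID, PartNo, PlantID, ShiftID, Weight} — all of the relation — so {MachineID, PlantID} is a candidate key.
{PartNo, PlantID, Weight}⁺ = {BatchNo, MachineID, Material, OperatorID, PartNo, PlantID, ShiftID, Weight} — all of the relation — so {PartNo, PlantID, Weight} is a candidate key.
No proper subset of any of these is a key, and no other minimal superkey exists.

{MachineID, PlantID}, {OperatorID}, {PartNo, PlantID, Weight}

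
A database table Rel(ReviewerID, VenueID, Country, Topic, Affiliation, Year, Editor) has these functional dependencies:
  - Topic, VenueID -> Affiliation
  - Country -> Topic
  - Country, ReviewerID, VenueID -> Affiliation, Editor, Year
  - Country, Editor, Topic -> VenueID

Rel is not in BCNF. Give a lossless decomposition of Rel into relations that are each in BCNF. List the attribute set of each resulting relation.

{Affiliation, Topic, VenueID}; {Country, Editor, ReviewerID, Year}; {Country, Editor, VenueID}; {Country, Topic}

Candidate keys of the original relation: {Country, Editor, ReviewerID}, {Country, ReviewerID, VenueID}.
Within {Affiliation, Country, Editor, ReviewerID, Topic, VenueID, Year}: {Topic, VenueID}⁺ ∩ {Affiliation, Country, Editor, ReviewerID, Topic, VenueID, Year} = {Affiliation, Topic, VenueID}, not the whole set, so Topic, VenueID -> Affiliation violates BCNF; decompose into {Affiliation, Topic, VenueID} and {Country, Editor, ReviewerID, Topic, VenueID, Year}.
{Affiliation, Topic, VenueID}: every determinant is a superkey — BCNF.
Within {Country, Editor, ReviewerID, Topic, VenueID, Year}: {Country}⁺ ∩ {Country, Editor, ReviewerID, Topic, VenueID, Year} = {Country, Topic}, not the whole set, so Country -> Topic violates BCNF; decompose into {Country, Topic} and {Country, Editor, ReviewerID, VenueID, Year}.
{Country, Topic}: every determinant is a superkey — BCNF.
Within {Country, Editor, ReviewerID, VenueID, Year}: {Country, Editor}⁺ ∩ {Country, Editor, ReviewerID, VenueID, Year} = {Country, Editor, VenueID}, not the whole set, so Country, Editor -> VenueID violates BCNF; decompose into {Country, Editor, VenueID} and {Country, Editor, ReviewerID, Year}.
{Country, Editor, VenueID}: every determinant is a superkey — BCNF.
{Country, Editor, ReviewerID, Year}: every determinant is a superkey — BCNF.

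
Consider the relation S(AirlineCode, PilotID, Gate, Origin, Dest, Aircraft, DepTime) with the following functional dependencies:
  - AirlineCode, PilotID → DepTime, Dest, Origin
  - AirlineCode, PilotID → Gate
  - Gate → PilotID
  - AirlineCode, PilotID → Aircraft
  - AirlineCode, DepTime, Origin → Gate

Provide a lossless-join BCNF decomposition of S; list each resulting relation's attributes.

Candidate keys of the original relation: {AirlineCode, DepTime, Origin}, {AirlineCode, Gate}, {AirlineCode, PilotID}.
{Aircraft, AirlineCode, DepTime, Dest, Gate, Origin, PilotID}: {Gate} determines {Gate, PilotID} here but is not a superkey — split on Gate → PilotID, giving {Gate, PilotID} and {Aircraft, AirlineCode, DepTime, Dest, Gate, Origin}.
{Gate, PilotID}: every determinant is a superkey — BCNF.
{Aircraft, AirlineCode, DepTime, Dest, Gate, Origin}: every determinant is a superkey — BCNF.

{Aircraft, AirlineCode, DepTime, Dest, Gate, Origin}; {Gate, PilotID}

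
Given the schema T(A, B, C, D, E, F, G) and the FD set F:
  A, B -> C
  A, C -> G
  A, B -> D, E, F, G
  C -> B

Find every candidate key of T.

{A, B}, {A, C}

No FD produces {A}, so it must be in every candidate key.
Closure of {A, B} is {A, B, C, D, E, F, G}, the whole schema; {A, B} is a candidate key.
Closure of {A, C} is {A, B, C, D, E, F, G}, the whole schema; {A, C} is a candidate key.
Any other superkey properly contains one of these, so there are no further candidate keys.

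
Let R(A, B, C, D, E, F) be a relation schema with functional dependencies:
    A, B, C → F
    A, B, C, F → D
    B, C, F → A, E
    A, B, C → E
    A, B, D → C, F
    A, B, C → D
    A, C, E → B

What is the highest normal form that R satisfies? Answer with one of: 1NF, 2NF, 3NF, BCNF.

Candidate keys: {A, B, C}, {A, B, D}, {A, C, E}, {B, C, F}. Prime attributes: {A, B, C, D, E, F}.
Each dependency's left side is a superkey — BCNF holds.

BCNF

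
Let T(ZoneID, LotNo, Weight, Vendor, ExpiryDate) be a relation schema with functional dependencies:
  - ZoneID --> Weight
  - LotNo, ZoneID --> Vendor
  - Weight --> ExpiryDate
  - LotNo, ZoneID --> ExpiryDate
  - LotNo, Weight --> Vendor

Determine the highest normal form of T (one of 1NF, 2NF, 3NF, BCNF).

1NF

Candidate key: {LotNo, ZoneID}. Prime attributes: {LotNo, ZoneID}.
ZoneID --> Weight: {ZoneID}⁺ = {ExpiryDate, Weight, ZoneID}, which is not all of the attributes, so the left side is not a superkey — BCNF is violated.
Because {Weight} is non-prime and the left side of ZoneID --> Weight is not a superkey, the relation is not in 3NF.
{ZoneID} is a proper subset of the key {LotNo, ZoneID}, and {ZoneID}⁺ contains the non-prime attributes {ExpiryDate, Weight} — a partial dependency, so 2NF is violated.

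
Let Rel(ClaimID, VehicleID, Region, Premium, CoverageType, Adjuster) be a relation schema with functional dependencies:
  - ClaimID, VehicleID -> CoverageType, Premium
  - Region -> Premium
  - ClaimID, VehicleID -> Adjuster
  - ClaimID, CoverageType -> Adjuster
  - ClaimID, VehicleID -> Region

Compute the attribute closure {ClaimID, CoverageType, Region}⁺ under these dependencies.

Start with {ClaimID, CoverageType, Region}.
Region -> Premium applies; add {Premium} → now {ClaimID, CoverageType, Premium, Region}.
ClaimID, CoverageType -> Adjuster applies; add {Adjuster} → now {Adjuster, ClaimID, CoverageType, Premium, Region}.
No further FD applies.

{Adjuster, ClaimID, CoverageType, Premium, Region}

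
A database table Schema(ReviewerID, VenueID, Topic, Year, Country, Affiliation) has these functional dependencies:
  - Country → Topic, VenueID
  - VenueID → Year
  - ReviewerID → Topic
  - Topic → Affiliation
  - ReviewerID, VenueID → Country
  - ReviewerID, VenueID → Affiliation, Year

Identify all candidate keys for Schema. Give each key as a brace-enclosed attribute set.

{ReviewerID} never appears on the right of any FD, so every key must include it.
{Country, ReviewerID}⁺ = {Affiliation, Country, ReviewerID, Topic, VenueID, Year}, which is every attribute, so {Country, ReviewerID} is a candidate key.
{ReviewerID, VenueID}⁺ = {Affiliation, Country, ReviewerID, Topic, VenueID, Year}, which is every attribute, so {ReviewerID, VenueID} is a candidate key.
These are minimal and exhaustive — every other superkey contains one of them.

{Country, ReviewerID}, {ReviewerID, VenueID}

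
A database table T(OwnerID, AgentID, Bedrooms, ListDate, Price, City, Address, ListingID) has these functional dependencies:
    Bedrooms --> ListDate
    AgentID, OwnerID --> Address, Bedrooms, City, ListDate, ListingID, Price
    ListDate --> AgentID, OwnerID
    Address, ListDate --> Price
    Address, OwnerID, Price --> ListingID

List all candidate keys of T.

{AgentID, OwnerID}, {Bedrooms}, {ListDate}

{Bedrooms}⁺ = {Address, AgentID, Bedrooms, City, ListDate, ListingID, OwnerID, Price} — all of the relation — so {Bedrooms} is a candidate key.
{ListDate}⁺ = {Address, AgentID, Bedrooms, City, ListDate, ListingID, OwnerID, Price} — all of the relation — so {ListDate} is a candidate key.
{AgentID, OwnerID}⁺ = {Address, AgentID, Bedrooms, City, ListDate, ListingID, OwnerID, Price} — all of the relation — so {AgentID, OwnerID} is a candidate key.
These are minimal and exhaustive — every other superkey contains one of them.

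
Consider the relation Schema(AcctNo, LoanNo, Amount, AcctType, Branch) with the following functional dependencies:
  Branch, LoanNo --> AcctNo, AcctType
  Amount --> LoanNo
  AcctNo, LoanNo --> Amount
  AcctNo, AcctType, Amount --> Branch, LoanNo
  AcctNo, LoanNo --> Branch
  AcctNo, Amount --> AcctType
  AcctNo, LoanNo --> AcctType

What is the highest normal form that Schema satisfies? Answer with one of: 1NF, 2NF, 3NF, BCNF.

Candidate keys: {AcctNo, Amount}, {AcctNo, LoanNo}, {Amount, Branch}, {Branch, LoanNo}. Prime attributes: {AcctNo, Amount, Branch, LoanNo}.
For Amount --> LoanNo we have {Amount}⁺ = {Amount, LoanNo}; {Amount} is not a superkey, so BCNF fails.
But every attribute on its right side ({LoanNo}) is prime, and the same holds for every other non-superkey FD, so 3NF still holds.

3NF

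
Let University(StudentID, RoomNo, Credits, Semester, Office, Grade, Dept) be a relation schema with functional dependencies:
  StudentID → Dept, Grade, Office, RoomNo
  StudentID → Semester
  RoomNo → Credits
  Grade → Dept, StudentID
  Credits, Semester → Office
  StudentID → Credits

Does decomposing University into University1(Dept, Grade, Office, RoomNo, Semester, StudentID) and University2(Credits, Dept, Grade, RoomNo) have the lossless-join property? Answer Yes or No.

The shared attributes are {Dept, Grade, RoomNo} and {Dept, Grade, RoomNo}⁺ = {Credits, Dept, Grade, Office, RoomNo, Semester, StudentID}.
This includes all of University1, so the common attributes are a superkey of University1 — the join is lossless.

Yes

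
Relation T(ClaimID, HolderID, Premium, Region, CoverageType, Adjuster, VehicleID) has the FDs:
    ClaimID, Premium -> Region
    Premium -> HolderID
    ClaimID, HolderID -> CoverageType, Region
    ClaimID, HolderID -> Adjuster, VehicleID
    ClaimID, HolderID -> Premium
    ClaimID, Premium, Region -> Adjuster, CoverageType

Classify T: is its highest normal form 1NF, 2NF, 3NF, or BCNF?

3NF

Candidate keys: {ClaimID, HolderID}, {ClaimID, Premium}. Prime attributes: {ClaimID, HolderID, Premium}.
Premium -> HolderID breaks BCNF: {Premium}⁺ = {HolderID, Premium}, so {Premium} is not a superkey.
Its right-hand attributes {HolderID} are all prime, as are those of every other non-superkey FD — the relation is in 3NF.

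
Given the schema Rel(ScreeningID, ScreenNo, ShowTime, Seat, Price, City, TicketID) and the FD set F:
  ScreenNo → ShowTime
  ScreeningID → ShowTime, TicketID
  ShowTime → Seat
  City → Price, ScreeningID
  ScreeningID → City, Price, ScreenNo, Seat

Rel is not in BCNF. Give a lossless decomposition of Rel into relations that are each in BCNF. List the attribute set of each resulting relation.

Candidate keys of the original relation: {City}, {ScreeningID}.
{City, Price, ScreenNo, ScreeningID, Seat, ShowTime, TicketID}: {ScreenNo} determines {ScreenNo, Seat, ShowTime} here but is not a superkey — split on ScreenNo → Seat, ShowTime, giving {ScreenNo, Seat, ShowTime} and {City, Price, ScreenNo, ScreeningID, TicketID}.
{ScreenNo, Seat, ShowTime}: {ShowTime} determines {Seat, ShowTime} here but is not a superkey — split on ShowTime → Seat, giving {Seat, ShowTime} and {ScreenNo, ShowTime}.
{Seat, ShowTime} has no BCNF violation.
{ScreenNo, ShowTime} has no BCNF violation.
{City, Price, ScreenNo, ScreeningID, TicketID} has no BCNF violation.

{City, Price, ScreenNo, ScreeningID, TicketID}; {ScreenNo, ShowTime}; {Seat, ShowTime}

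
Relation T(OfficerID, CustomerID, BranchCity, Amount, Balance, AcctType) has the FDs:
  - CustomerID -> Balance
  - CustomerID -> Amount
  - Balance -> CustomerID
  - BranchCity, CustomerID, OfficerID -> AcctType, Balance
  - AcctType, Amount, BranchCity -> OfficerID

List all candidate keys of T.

No FD produces {BranchCity}, so it must be in every candidate key.
{AcctType, Balance, BranchCity} is a candidate key since {AcctType, Balance, BranchCity}⁺ = {AcctType, Amount, Balance, BranchCity, CustomerID, OfficerID} covers every attribute.
{AcctType, BranchCity, CustomerID} is a candidate key since {AcctType, BranchCity, CustomerID}⁺ = {AcctType, Amount, Balance, BranchCity, CustomerID, OfficerID} covers every attribute.
{Balance, BranchCity, OfficerID} is a candidate key since {Balance, BranchCity, OfficerID}⁺ = {AcctType, Amount, Balance, BranchCity, CustomerID, OfficerID} covers every attribute.
{BranchCity, CustomerID, OfficerID} is a candidate key since {BranchCity, CustomerID, OfficerID}⁺ = {AcctType, Amount, Balance, BranchCity, CustomerID, OfficerID} covers every attribute.
These are minimal and exhaustive — every other superkey contains one of them.

{AcctType, Balance, BranchCity}, {AcctType, BranchCity, CustomerID}, {Balance, BranchCity, OfficerID}, {BranchCity, CustomerID, OfficerID}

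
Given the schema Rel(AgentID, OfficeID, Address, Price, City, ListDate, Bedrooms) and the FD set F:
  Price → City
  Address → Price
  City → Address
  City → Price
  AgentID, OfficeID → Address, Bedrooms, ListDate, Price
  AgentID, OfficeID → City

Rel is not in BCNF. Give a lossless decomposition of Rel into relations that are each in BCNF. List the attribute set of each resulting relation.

Candidate key of the original relation: {AgentID, OfficeID}.
In {Address, AgentID, Bedrooms, City, ListDate, OfficeID, Price}, {Price} is not a superkey ({Price}⁺ restricted to this set is {Address, City, Price}), so split on Price → Address, City into {Address, City, Price} and {AgentID, Bedrooms, ListDate, OfficeID, Price}.
{Address, City, Price} is in BCNF.
{AgentID, Bedrooms, ListDate, OfficeID, Price} is in BCNF.

{Address, City, Price}; {AgentID, Bedrooms, ListDate, OfficeID, Price}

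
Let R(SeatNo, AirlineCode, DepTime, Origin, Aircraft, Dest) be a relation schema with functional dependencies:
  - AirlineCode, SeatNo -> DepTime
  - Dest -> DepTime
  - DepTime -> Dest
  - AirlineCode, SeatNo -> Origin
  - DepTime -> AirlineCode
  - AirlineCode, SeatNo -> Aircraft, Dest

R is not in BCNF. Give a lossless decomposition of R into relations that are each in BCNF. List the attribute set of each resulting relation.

Candidate keys of the original relation: {AirlineCode, SeatNo}, {DepTime, SeatNo}, {Dest, SeatNo}.
{Aircraft, AirlineCode, DepTime, Dest, Origin, SeatNo}: {Dest} determines {AirlineCode, DepTime, Dest} here but is not a superkey — split on Dest -> AirlineCode, DepTime, giving {AirlineCode, DepTime, Dest} and {Aircraft, Dest, Origin, SeatNo}.
{AirlineCode, DepTime, Dest} is in BCNF.
{Aircraft, Dest, Origin, SeatNo} is in BCNF.

{Aircraft, Dest, Origin, SeatNo}; {AirlineCode, DepTime, Dest}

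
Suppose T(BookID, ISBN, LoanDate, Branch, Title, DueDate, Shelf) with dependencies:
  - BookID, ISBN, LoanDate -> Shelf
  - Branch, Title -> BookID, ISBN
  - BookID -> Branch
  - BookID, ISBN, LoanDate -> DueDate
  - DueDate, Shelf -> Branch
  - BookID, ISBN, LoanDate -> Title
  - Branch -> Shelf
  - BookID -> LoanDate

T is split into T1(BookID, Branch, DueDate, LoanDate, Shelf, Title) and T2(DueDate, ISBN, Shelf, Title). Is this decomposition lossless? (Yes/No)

Yes

The shared attributes are {DueDate, Shelf, Title} and {DueDate, Shelf, Title}⁺ = {BookID, Branch, DueDate, ISBN, LoanDate, Shelf, Title}.
Since T1 ⊆ {BookID, Branch, DueDate, ISBN, LoanDate, Shelf, Title}, the intersection is a superkey of T1; the decomposition is lossless.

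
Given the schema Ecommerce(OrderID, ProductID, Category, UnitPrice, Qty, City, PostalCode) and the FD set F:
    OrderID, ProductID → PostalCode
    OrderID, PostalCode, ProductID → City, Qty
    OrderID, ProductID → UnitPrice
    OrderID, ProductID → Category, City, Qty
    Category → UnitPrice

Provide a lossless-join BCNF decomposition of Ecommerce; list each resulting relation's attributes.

Candidate key of the original relation: {OrderID, ProductID}.
Within {Category, City, OrderID, PostalCode, ProductID, Qty, UnitPrice}: {Category}⁺ ∩ {Category, City, OrderID, PostalCode, ProductID, Qty, UnitPrice} = {Category, UnitPrice}, not the whole set, so Category → UnitPrice violates BCNF; decompose into {Category, UnitPrice} and {Category, City, OrderID, PostalCode, ProductID, Qty}.
{Category, UnitPrice} is in BCNF.
{Category, City, OrderID, PostalCode, ProductID, Qty} is in BCNF.

{Category, City, OrderID, PostalCode, ProductID, Qty}; {Category, UnitPrice}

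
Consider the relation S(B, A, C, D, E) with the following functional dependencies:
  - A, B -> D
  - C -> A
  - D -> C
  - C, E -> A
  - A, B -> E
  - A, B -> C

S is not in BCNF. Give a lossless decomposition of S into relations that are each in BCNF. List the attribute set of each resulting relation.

{A, C}; {B, D, E}; {C, D}

Candidate keys of the original relation: {A, B}, {B, C}, {B, D}.
{A, B, C, D, E}: {C} determines {A, C} here but is not a superkey — split on C -> A, giving {A, C} and {B, C, D, E}.
{A, C} has no BCNF violation.
{B, C, D, E}: {D} determines {C, D} here but is not a superkey — split on D -> C, giving {C, D} and {B, D, E}.
{C, D} has no BCNF violation.
{B, D, E} has no BCNF violation.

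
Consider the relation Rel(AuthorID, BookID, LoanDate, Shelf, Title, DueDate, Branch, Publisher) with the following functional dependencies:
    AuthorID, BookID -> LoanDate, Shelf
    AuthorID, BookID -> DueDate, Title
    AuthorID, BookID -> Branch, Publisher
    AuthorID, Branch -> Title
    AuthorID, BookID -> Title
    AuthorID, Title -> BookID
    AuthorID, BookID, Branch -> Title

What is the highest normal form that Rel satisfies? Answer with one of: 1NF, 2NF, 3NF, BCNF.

Candidate keys: {AuthorID, BookID}, {AuthorID, Branch}, {AuthorID, Title}. Prime attributes: {AuthorID, BookID, Branch, Title}.
Every FD has a superkey on the left, so the relation is in BCNF.

BCNF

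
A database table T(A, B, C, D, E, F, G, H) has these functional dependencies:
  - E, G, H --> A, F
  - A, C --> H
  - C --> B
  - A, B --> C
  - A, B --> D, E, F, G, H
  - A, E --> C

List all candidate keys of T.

{A, B}, {A, C}, {A, E}, {E, G, H}

{A, B} is a candidate key since {A, B}⁺ = {A, B, C, D, E, F, G, H} covers every attribute.
{A, C} is a candidate key since {A, C}⁺ = {A, B, C, D, E, F, G, H} covers every attribute.
{A, E} is a candidate key since {A, E}⁺ = {A, B, C, D, E, F, G, H} covers every attribute.
{E, G, H} is a candidate key since {E, G, H}⁺ = {A, B, C, D, E, F, G, H} covers every attribute.
These are minimal and exhaustive — every other superkey contains one of them.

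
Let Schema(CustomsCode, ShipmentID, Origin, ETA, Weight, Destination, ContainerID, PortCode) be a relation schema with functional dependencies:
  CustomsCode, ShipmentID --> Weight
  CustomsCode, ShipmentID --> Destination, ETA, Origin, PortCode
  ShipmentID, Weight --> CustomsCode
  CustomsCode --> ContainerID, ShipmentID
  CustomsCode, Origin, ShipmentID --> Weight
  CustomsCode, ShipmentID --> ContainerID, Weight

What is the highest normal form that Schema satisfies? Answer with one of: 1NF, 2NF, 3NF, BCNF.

Candidate keys: {CustomsCode}, {ShipmentID, Weight}. Prime attributes: {CustomsCode, ShipmentID, Weight}.
The left-hand side of every FD is a superkey, so BCNF is satisfied.

BCNF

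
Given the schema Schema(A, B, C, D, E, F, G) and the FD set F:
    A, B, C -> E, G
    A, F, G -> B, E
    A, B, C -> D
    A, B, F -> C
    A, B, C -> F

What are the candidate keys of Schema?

No FD produces {A}, so it must be in every candidate key.
{A, B, C}⁺ = {A, B, C, D, E, F, G}, which is every attribute, so {A, B, C} is a candidate key.
{A, B, F}⁺ = {A, B, C, D, E, F, G}, which is every attribute, so {A, B, F} is a candidate key.
{A, F, G}⁺ = {A, B, C, D, E, F, G}, which is every attribute, so {A, F, G} is a candidate key.
No proper subset of any of these is a key, and no other minimal superkey exists.

{A, B, C}, {A, B, F}, {A, F, G}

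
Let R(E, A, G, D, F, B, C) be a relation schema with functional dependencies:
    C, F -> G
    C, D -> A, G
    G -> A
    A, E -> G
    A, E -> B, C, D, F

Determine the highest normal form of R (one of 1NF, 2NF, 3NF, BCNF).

Candidate keys: {A, E}, {C, D, E}, {C, E, F}, {E, G}. Prime attributes: {A, C, D, E, F, G}.
C, F -> G: {C, F}⁺ = {A, C, F, G}, which is not all of the attributes, so the left side is not a superkey — BCNF is violated.
Since {G} ⊆ prime attributes and every other non-superkey FD also has a prime right side, the schema is in 3NF.

3NF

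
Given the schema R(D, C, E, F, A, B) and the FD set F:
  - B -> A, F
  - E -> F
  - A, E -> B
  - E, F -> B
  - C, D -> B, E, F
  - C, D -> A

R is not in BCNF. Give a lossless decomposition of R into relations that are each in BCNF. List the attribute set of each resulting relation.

Candidate key of the original relation: {C, D}.
{A, B, C, D, E, F}: {B} determines {A, B, F} here but is not a superkey — split on B -> A, F, giving {A, B, F} and {B, C, D, E}.
{A, B, F} is in BCNF.
{B, C, D, E}: {E} determines {B, E} here but is not a superkey — split on E -> B, giving {B, E} and {C, D, E}.
{B, E} is in BCNF.
{C, D, E} is in BCNF.

{A, B, F}; {B, E}; {C, D, E}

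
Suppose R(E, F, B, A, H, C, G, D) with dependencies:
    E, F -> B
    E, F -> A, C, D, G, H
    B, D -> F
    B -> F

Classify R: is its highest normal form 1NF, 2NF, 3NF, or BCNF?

3NF

Candidate keys: {B, E}, {E, F}. Prime attributes: {B, E, F}.
B, D -> F: {B, D}⁺ = {B, D, F}, which is not all of the attributes, so the left side is not a superkey — BCNF is violated.
But every attribute on its right side ({F}) is prime, and the same holds for every other non-superkey FD, so 3NF still holds.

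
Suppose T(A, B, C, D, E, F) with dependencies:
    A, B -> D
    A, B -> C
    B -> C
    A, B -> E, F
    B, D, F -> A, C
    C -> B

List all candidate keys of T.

{A, B}, {A, C}, {B, D, F}, {C, D, F}

Closure of {A, B} is {A, B, C, D, E, F}, the whole schema; {A, B} is a candidate key.
Closure of {A, C} is {A, B, C, D, E, F}, the whole schema; {A, C} is a candidate key.
Closure of {B, D, F} is {A, B, C, D, E, F}, the whole schema; {B, D, F} is a candidate key.
Closure of {C, D, F} is {A, B, C, D, E, F}, the whole schema; {C, D, F} is a candidate key.
No proper subset of any of these is a key, and no other minimal superkey exists.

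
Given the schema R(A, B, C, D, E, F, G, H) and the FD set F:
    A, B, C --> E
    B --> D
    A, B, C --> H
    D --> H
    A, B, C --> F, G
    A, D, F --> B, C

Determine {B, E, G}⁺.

{B, D, E, G, H}

Start with {B, E, G}.
B --> D applies; add {D} → now {B, D, E, G}.
D --> H applies; add {H} → now {B, D, E, G, H}.
No further FD applies.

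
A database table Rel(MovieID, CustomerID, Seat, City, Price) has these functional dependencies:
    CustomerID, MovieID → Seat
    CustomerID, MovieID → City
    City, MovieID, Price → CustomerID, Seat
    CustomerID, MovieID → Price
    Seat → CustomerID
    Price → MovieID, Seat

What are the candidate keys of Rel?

Closure of {Price} is {City, CustomerID, MovieID, Price, Seat}, the whole schema; {Price} is a candidate key.
Closure of {CustomerID, MovieID} is {City, CustomerID, MovieID, Price, Seat}, the whole schema; {CustomerID, MovieID} is a candidate key.
Closure of {MovieID, Seat} is {City, CustomerID, MovieID, Price, Seat}, the whole schema; {MovieID, Seat} is a candidate key.
Any other superkey properly contains one of these, so there are no further candidate keys.

{CustomerID, MovieID}, {MovieID, Seat}, {Price}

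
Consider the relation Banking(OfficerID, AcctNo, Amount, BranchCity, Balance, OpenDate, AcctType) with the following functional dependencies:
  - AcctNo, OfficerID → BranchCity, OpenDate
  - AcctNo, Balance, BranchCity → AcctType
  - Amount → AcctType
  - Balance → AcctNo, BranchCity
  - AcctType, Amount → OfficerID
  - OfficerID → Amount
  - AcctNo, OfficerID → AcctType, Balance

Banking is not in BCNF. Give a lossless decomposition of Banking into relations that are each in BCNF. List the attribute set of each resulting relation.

Candidate keys of the original relation: {AcctNo, Amount}, {AcctNo, OfficerID}, {Amount, Balance}, {Balance, OfficerID}.
In {AcctNo, AcctType, Amount, Balance, BranchCity, OfficerID, OpenDate}, {AcctNo, Balance, BranchCity} is not a superkey ({AcctNo, Balance, BranchCity}⁺ restricted to this set is {AcctNo, AcctType, Balance, BranchCity}), so split on AcctNo, Balance, BranchCity → AcctType into {AcctNo, AcctType, Balance, BranchCity} and {AcctNo, Amount, Balance, BranchCity, OfficerID, OpenDate}.
{AcctNo, AcctType, Balance, BranchCity} has no BCNF violation.
In {AcctNo, Amount, Balance, BranchCity, OfficerID, OpenDate}, {Amount} is not a superkey ({Amount}⁺ restricted to this set is {Amount, OfficerID}), so split on Amount → OfficerID into {Amount, OfficerID} and {AcctNo, Amount, Balance, BranchCity, OpenDate}.
{Amount, OfficerID} has no BCNF violation.
In {AcctNo, Amount, Balance, BranchCity, OpenDate}, {Balance} is not a superkey ({Balance}⁺ restricted to this set is {AcctNo, Balance, BranchCity}), so split on Balance → AcctNo, BranchCity into {AcctNo, Balance, BranchCity} and {Amount, Balance, OpenDate}.
{AcctNo, Balance, BranchCity} has no BCNF violation.
{Amount, Balance, OpenDate} has no BCNF violation.

{AcctNo, AcctType, Balance, BranchCity}; {Amount, Balance, OpenDate}; {Amount, OfficerID}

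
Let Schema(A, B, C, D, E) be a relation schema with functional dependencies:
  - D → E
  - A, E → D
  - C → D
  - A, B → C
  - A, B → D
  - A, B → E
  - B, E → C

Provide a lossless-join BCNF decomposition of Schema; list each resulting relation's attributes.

Candidate key of the original relation: {A, B}.
In {A, B, C, D, E}, {D} is not a superkey ({D}⁺ restricted to this set is {D, E}), so split on D → E into {D, E} and {A, B, C, D}.
{D, E} is in BCNF.
In {A, B, C, D}, {C} is not a superkey ({C}⁺ restricted to this set is {C, D}), so split on C → D into {C, D} and {A, B, C}.
{C, D} is in BCNF.
{A, B, C} is in BCNF.

{A, B, C}; {C, D}; {D, E}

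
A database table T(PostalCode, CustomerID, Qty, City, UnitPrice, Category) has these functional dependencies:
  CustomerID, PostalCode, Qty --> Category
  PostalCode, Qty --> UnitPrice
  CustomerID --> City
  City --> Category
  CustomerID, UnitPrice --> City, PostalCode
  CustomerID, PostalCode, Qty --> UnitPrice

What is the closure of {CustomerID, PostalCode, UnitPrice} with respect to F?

{Category, City, CustomerID, PostalCode, UnitPrice}

Start with {CustomerID, PostalCode, UnitPrice}.
CustomerID --> City applies; add {City} → now {City, CustomerID, PostalCode, UnitPrice}.
City --> Category applies; add {Category} → now {Category, City, CustomerID, PostalCode, UnitPrice}.
No further FD applies.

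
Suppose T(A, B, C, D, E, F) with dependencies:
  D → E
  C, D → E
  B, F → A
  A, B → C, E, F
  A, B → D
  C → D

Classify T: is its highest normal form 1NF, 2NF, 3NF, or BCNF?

2NF

Candidate keys: {A, B}, {B, F}. Prime attributes: {A, B, F}.
For D → E we have {D}⁺ = {D, E}; {D} is not a superkey, so BCNF fails.
D → E has non-prime {E} on the right and a non-superkey on the left, so 3NF fails.
No non-prime attribute depends on a proper subset of any candidate key, so 2NF holds.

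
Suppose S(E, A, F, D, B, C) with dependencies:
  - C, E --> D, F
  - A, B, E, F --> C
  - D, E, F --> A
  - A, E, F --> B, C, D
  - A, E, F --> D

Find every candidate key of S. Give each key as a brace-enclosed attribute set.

No FD produces {E}, so it must be in every candidate key.
{C, E}⁺ = {A, B, C, D, E, F}, which is every attribute, so {C, E} is a candidate key.
{A, E, F}⁺ = {A, B, C, D, E, F}, which is every attribute, so {A, E, F} is a candidate key.
{D, E, F}⁺ = {A, B, C, D, E, F}, which is every attribute, so {D, E, F} is a candidate key.
These are minimal and exhaustive — every other superkey contains one of them.

{A, E, F}, {C, E}, {D, E, F}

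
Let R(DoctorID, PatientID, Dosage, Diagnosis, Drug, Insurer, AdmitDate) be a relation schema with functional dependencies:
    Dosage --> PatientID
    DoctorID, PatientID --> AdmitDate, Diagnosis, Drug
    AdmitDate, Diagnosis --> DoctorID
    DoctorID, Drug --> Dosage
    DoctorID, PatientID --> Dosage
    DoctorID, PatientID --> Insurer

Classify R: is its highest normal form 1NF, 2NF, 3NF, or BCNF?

3NF

Candidate keys: {AdmitDate, Diagnosis, Dosage}, {AdmitDate, Diagnosis, Drug}, {AdmitDate, Diagnosis, PatientID}, {DoctorID, Dosage}, {DoctorID, Drug}, {DoctorID, PatientID}. Prime attributes: {AdmitDate, Diagnosis, DoctorID, Dosage, Drug, PatientID}.
Dosage --> PatientID breaks BCNF: {Dosage}⁺ = {Dosage, PatientID}, so {Dosage} is not a superkey.
Its right-hand attributes {PatientID} are all prime, as are those of every other non-superkey FD — the relation is in 3NF.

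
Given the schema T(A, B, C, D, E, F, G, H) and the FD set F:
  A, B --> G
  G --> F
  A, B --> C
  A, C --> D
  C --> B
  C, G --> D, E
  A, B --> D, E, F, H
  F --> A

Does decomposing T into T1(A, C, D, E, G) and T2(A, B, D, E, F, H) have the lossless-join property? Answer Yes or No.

No

The shared attributes are {A, D, E} and {A, D, E}⁺ = {A, D, E}.
Neither T1 nor T2 is contained in that closure, so the decomposition is lossy.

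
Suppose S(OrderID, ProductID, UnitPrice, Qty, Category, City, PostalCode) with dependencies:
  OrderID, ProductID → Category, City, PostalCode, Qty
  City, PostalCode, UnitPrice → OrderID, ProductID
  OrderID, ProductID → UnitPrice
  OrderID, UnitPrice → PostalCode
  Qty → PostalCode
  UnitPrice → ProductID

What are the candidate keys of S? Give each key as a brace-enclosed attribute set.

{City, PostalCode, UnitPrice}, {City, Qty, UnitPrice}, {OrderID, ProductID}, {OrderID, UnitPrice}

Closure of {OrderID, ProductID} is {Category, City, OrderID, PostalCode, ProductID, Qty, UnitPrice}, the whole schema; {OrderID, ProductID} is a candidate key.
Closure of {OrderID, UnitPrice} is {Category, City, OrderID, PostalCode, ProductID, Qty, UnitPrice}, the whole schema; {OrderID, UnitPrice} is a candidate key.
Closure of {City, PostalCode, UnitPrice} is {Category, City, OrderID, PostalCode, ProductID, Qty, UnitPrice}, the whole schema; {City, PostalCode, UnitPrice} is a candidate key.
Closure of {City, Qty, UnitPrice} is {Category, City, OrderID, PostalCode, ProductID, Qty, UnitPrice}, the whole schema; {City, Qty, UnitPrice} is a candidate key.
No proper subset of any of these is a key, and no other minimal superkey exists.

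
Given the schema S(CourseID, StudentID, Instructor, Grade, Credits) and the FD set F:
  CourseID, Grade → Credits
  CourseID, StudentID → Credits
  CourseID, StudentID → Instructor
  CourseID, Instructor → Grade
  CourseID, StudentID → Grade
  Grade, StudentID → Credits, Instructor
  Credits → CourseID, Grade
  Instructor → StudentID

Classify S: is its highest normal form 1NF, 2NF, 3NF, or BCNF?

Candidate keys: {CourseID, Instructor}, {CourseID, StudentID}, {Credits, Instructor}, {Credits, StudentID}, {Grade, Instructor}, {Grade, StudentID}. Prime attributes: {CourseID, Credits, Grade, Instructor, StudentID}.
For CourseID, Grade → Credits we have {CourseID, Grade}⁺ = {CourseID, Credits, Grade}; {CourseID, Grade} is not a superkey, so BCNF fails.
Since {Credits} ⊆ prime attributes and every other non-superkey FD also has a prime right side, the schema is in 3NF.

3NF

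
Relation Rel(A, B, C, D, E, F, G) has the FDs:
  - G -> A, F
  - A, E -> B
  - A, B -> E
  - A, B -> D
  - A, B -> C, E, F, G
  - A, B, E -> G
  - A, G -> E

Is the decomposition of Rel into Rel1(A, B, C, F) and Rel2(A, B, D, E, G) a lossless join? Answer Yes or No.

Common attributes: {A, B}; their closure is {A, B, C, D, E, F, G}.
Since Rel1 ⊆ {A, B, C, D, E, F, G}, the intersection is a superkey of Rel1; the decomposition is lossless.

Yes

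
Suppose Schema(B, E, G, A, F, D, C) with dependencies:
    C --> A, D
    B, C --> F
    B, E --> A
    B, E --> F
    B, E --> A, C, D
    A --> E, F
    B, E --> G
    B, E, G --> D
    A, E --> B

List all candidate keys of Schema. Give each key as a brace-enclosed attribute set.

{A}, {B, E}, {C}

Closure of {A} is {A, B, C, D, E, F, G}, the whole schema; {A} is a candidate key.
Closure of {C} is {A, B, C, D, E, F, G}, the whole schema; {C} is a candidate key.
Closure of {B, E} is {A, B, C, D, E, F, G}, the whole schema; {B, E} is a candidate key.
Any other superkey properly contains one of these, so there are no further candidate keys.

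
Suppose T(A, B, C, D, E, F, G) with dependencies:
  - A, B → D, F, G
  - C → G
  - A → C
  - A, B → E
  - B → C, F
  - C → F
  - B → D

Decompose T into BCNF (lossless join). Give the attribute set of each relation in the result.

Candidate key of the original relation: {A, B}.
In {A, B, C, D, E, F, G}, {C} is not a superkey ({C}⁺ restricted to this set is {C, F, G}), so split on C → F, G into {C, F, G} and {A, B, C, D, E}.
{C, F, G} has no BCNF violation.
In {A, B, C, D, E}, {A} is not a superkey ({A}⁺ restricted to this set is {A, C}), so split on A → C into {A, C} and {A, B, D, E}.
{A, C} has no BCNF violation.
In {A, B, D, E}, {B} is not a superkey ({B}⁺ restricted to this set is {B, D}), so split on B → D into {B, D} and {A, B, E}.
{B, D} has no BCNF violation.
{A, B, E} has no BCNF violation.

{A, B, E}; {A, C}; {B, D}; {C, F, G}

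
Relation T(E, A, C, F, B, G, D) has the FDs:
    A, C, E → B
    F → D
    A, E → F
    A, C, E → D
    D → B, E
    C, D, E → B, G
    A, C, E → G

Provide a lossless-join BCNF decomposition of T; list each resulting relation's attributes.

Candidate keys of the original relation: {A, C, D}, {A, C, E}, {A, C, F}.
Within {A, B, C, D, E, F, G}: {F}⁺ ∩ {A, B, C, D, E, F, G} = {B, D, E, F}, not the whole set, so F → B, D, E violates BCNF; decompose into {B, D, E, F} and {A, C, F, G}.
Within {B, D, E, F}: {D}⁺ ∩ {B, D, E, F} = {B, D, E}, not the whole set, so D → B, E violates BCNF; decompose into {B, D, E} and {D, F}.
{B, D, E} has no BCNF violation.
{D, F} has no BCNF violation.
Within {A, C, F, G}: {C, F}⁺ ∩ {A, C, F, G} = {C, F, G}, not the whole set, so C, F → G violates BCNF; decompose into {C, F, G} and {A, C, F}.
{C, F, G} has no BCNF violation.
{A, C, F} has no BCNF violation.

{A, C, F}; {B, D, E}; {C, F, G}; {D, F}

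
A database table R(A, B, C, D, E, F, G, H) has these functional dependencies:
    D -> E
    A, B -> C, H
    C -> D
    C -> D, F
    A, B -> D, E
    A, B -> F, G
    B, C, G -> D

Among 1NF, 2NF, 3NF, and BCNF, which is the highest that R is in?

Candidate key: {A, B}. Prime attributes: {A, B}.
D -> E breaks BCNF: {D}⁺ = {D, E}, so {D} is not a superkey.
D -> E has non-prime {E} on the right and a non-superkey on the left, so 3NF fails.
Checking every proper subset of each key, none determines a non-prime attribute — 2NF is satisfied.

2NF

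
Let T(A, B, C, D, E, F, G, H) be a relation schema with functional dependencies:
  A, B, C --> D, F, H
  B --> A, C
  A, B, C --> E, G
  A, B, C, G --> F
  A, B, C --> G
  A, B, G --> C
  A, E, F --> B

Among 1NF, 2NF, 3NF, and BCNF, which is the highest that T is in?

BCNF

Candidate keys: {A, E, F}, {B}. Prime attributes: {A, B, E, F}.
Every FD has a superkey on the left, so the relation is in BCNF.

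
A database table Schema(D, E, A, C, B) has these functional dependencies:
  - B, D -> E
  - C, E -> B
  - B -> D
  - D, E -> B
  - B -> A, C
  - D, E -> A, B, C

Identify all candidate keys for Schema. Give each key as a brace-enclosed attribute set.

{B}⁺ = {A, B, C, D, E} — all of the relation — so {B} is a candidate key.
{C, E}⁺ = {A, B, C, D, E} — all of the relation — so {C, E} is a candidate key.
{D, E}⁺ = {A, B, C, D, E} — all of the relation — so {D, E} is a candidate key.
No proper subset of any of these is a key, and no other minimal superkey exists.

{B}, {C, E}, {D, E}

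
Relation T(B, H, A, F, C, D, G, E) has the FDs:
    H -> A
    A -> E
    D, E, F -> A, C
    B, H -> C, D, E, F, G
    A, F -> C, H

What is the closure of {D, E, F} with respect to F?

Start with {D, E, F}.
D, E, F -> A, C applies; add {A, C} → now {A, C, D, E, F}.
A, F -> C, H applies; add {H} → now {A, C, D, E, F, H}.
No further FD applies.

{A, C, D, E, F, H}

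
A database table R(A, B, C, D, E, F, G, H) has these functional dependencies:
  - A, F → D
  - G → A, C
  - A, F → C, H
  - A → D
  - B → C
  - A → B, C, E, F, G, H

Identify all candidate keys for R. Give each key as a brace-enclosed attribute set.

Closure of {A} is {A, B, C, D, E, F, G, H}, the whole schema; {A} is a candidate key.
Closure of {G} is {A, B, C, D, E, F, G, H}, the whole schema; {G} is a candidate key.
Any other superkey properly contains one of these, so there are no further candidate keys.

{A}, {G}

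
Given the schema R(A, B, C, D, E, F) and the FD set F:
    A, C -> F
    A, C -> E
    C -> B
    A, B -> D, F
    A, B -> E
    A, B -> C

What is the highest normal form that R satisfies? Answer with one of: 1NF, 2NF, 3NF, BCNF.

Candidate keys: {A, B}, {A, C}. Prime attributes: {A, B, C}.
C -> B: {C}⁺ = {B, C}, which is not all of the attributes, so the left side is not a superkey — BCNF is violated.
Its right-hand attributes {B} are all prime, as are those of every other non-superkey FD — the relation is in 3NF.

3NF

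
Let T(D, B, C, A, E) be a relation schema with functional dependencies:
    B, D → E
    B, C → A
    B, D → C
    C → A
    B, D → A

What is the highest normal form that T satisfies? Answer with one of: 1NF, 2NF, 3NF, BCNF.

2NF

Candidate key: {B, D}. Prime attributes: {B, D}.
For B, C → A we have {B, C}⁺ = {A, B, C}; {B, C} is not a superkey, so BCNF fails.
Because {A} is non-prime and the left side of B, C → A is not a superkey, the relation is not in 3NF.
No proper subset of a key has a non-prime attribute in its closure, so there is no partial dependency; 2NF holds.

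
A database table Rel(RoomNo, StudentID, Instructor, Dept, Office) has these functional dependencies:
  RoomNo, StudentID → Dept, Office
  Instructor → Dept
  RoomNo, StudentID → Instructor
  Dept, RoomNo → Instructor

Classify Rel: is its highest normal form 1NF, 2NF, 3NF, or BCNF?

2NF

Candidate key: {RoomNo, StudentID}. Prime attributes: {RoomNo, StudentID}.
Instructor → Dept: {Instructor}⁺ = {Dept, Instructor}, which is not all of the attributes, so the left side is not a superkey — BCNF is violated.
Instructor → Dept determines the non-prime attribute {Dept} from a non-superkey — 3NF is violated.
Checking every proper subset of each key, none determines a non-prime attribute — 2NF is satisfied.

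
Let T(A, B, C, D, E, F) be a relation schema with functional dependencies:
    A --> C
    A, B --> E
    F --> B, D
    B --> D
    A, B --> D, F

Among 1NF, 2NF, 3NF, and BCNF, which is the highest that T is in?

Candidate keys: {A, B}, {A, F}. Prime attributes: {A, B, F}.
For A --> C we have {A}⁺ = {A, C}; {A} is not a superkey, so BCNF fails.
A --> C has non-prime {C} on the right and a non-superkey on the left, so 3NF fails.
The proper key subset {A} of {A, B} determines non-prime {C}, so the relation is not even in 2NF.

1NF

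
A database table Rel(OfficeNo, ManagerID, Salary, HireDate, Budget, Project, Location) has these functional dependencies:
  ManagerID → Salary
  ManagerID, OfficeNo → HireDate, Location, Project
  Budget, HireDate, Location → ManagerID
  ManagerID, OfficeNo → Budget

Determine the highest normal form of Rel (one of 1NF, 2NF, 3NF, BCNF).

Candidate keys: {Budget, HireDate, Location, OfficeNo}, {ManagerID, OfficeNo}. Prime attributes: {Budget, HireDate, Location, ManagerID, OfficeNo}.
ManagerID → Salary: {ManagerID}⁺ = {ManagerID, Salary}, which is not all of the attributes, so the left side is not a superkey — BCNF is violated.
Because {Salary} is non-prime and the left side of ManagerID → Salary is not a superkey, the relation is not in 3NF.
Since {ManagerID} ⊂ {ManagerID, OfficeNo} and {ManagerID}⁺ ⊇ {Salary} with {Salary} non-prime, there is a partial dependency; 2NF fails.

1NF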